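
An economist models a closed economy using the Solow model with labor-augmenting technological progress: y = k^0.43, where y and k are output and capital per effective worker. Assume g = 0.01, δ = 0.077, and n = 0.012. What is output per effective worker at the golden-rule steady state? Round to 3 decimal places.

The effective depreciation rate is n + g + δ = 0.012 + 0.01 + 0.077 = 0.099.
At the golden rule the marginal product of capital equals n+g+δ: 0.43·k^(0.43−1) = 0.099. Solving, k_gold = (0.43/0.099)^(1/0.57) ≈ 13.1524.
Output: y_gold = k_gold^0.43 = 13.1524^0.43 ≈ 3.0281.

y_gold ≈ 3.028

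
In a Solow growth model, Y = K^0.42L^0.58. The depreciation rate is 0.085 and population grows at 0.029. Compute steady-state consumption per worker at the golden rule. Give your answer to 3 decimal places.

c_gold ≈ 1.491

n + δ = 0.029 + 0.085 = 0.114.
Maximizing c = f(k) − (n+δ)·k gives f'(k) = n+δ, i.e. 0.42·k^(0.42−1) = 0.114, so k_gold = (0.42/0.114)^(1/0.58) ≈ 9.4723.
y_gold = 9.4723^0.42 ≈ 2.5711.
c_gold = y_gold − (n+δ)·k_gold = 2.5711 − 0.114·9.4723 ≈ 1.4912.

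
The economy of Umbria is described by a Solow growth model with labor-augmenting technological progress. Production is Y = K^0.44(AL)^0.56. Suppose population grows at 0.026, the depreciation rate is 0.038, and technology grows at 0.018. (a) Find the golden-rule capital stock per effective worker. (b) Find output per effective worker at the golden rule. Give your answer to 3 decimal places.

The effective depreciation rate is n + g + δ = 0.026 + 0.018 + 0.038 = 0.082.
Setting f'(k) = n+g+δ gives 0.44·k^(0.44−1) = 0.082, hence k_gold = (0.44/0.082)^(1/0.56) ≈ 20.0875.
y_gold = 20.0875^0.44 ≈ 3.7436.

(a) k_gold ≈ 20.088; (b) y_gold ≈ 3.744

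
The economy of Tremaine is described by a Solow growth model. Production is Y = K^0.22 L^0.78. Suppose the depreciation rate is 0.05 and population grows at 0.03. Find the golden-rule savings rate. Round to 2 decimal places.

s_gold = 0.22

n + δ = 0.03 + 0.05 = 0.08.
At the golden rule MPK = n+δ, and in any Cobb-Douglas steady state s = (n+δ)·k/y = MPK·k/y = capital's share 0.22.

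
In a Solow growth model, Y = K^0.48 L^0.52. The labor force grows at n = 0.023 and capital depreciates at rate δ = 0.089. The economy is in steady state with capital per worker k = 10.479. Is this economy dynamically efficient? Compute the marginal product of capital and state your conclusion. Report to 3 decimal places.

n + δ = 0.023 + 0.089 = 0.112.
MPK = 0.48·k^(0.48−1) = 0.48·10.479^(-0.52) ≈ 0.1415.
MPK > 0.112, so the economy is dynamically efficient (under-saving).

dynamically efficient; MPK ≈ 0.141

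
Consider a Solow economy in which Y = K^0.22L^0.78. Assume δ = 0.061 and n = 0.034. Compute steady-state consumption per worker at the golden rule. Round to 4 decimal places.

c_gold ≈ 0.9885

Break-even investment rate: n + δ = 0.034 + 0.061 = 0.095.
At the golden rule the marginal product of capital equals n+δ: 0.22·k^(0.22−1) = 0.095. Solving, k_gold = (0.22/0.095)^(1/0.78) ≈ 2.9347.
y_gold = 2.9347^0.22 ≈ 1.2673.
c_gold = y_gold − (n+δ)·k_gold = 1.2673 − 0.095·2.9347 ≈ 0.9885.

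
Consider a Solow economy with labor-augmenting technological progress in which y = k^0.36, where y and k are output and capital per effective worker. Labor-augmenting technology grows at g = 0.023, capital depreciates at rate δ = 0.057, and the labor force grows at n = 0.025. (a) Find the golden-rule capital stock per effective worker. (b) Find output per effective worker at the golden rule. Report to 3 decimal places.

The effective depreciation rate is n + g + δ = 0.025 + 0.023 + 0.057 = 0.105.
At the golden rule the marginal product of capital equals n+g+δ: 0.36·k^(0.36−1) = 0.105. Solving, k_gold = (0.36/0.105)^(1/0.64) ≈ 6.8567.
y_gold = 6.8567^0.36 ≈ 1.9999.

(a) k_gold ≈ 6.857; (b) y_gold ≈ 2.000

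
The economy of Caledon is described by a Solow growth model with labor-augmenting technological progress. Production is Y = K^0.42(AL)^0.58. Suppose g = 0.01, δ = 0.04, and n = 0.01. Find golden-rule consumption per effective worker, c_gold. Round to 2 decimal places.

c_gold ≈ 2.37

n + g + δ = 0.01 + 0.01 + 0.04 = 0.06.
Maximizing c = f(k) − (n+g+δ)·k gives f'(k) = n+g+δ, i.e. 0.42·k^(0.42−1) = 0.06, so k_gold = (0.42/0.06)^(1/0.58) ≈ 28.6461.
y_gold = 28.6461^0.42 ≈ 4.0923.
c_gold = y_gold − (n+g+δ)·k_gold = 4.0923 − 0.06·28.6461 ≈ 2.3735.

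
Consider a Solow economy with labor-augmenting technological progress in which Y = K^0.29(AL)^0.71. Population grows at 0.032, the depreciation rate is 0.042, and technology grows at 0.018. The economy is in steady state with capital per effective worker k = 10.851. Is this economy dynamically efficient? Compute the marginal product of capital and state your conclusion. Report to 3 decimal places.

Capital per effective worker breaks even when investment replaces (n + g + δ)·k; here n + g + δ = 0.092.
MPK = 0.29·k^(0.29−1) = 0.29·10.851^(-0.71) ≈ 0.0534.
MPK < 0.092, so the economy is dynamically inefficient (over-saving).

dynamically inefficient; MPK ≈ 0.053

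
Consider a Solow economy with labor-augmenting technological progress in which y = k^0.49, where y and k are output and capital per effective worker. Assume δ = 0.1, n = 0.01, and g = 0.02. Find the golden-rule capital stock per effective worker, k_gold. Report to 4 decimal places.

k_gold ≈ 13.4868

Break-even investment rate: n + g + δ = 0.01 + 0.02 + 0.1 = 0.13.
Setting f'(k) = n+g+δ gives 0.49·k^(0.49−1) = 0.13, hence k_gold = (0.49/0.13)^(1/0.51) ≈ 13.4868.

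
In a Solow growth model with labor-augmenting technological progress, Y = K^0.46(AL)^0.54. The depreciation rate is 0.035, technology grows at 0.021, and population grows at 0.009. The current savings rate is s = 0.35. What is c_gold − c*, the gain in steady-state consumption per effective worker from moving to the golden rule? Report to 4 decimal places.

Δc ≈ 0.1324

Break-even investment rate: n + g + δ = 0.009 + 0.021 + 0.035 = 0.065.
Current steady state (s = 0.35): k* = (0.35/0.065)^(1/0.54) ≈ 22.5938, y* = 22.5938^0.46 ≈ 4.1960, c* = (1−0.35)·4.1960 ≈ 2.7274.
Maximizing c = f(k) − (n+g+δ)·k gives f'(k) = n+g+δ, i.e. 0.46·k^(0.46−1) = 0.065, so k_gold = (0.46/0.065)^(1/0.54) ≈ 37.4788.
y_gold = 37.4788^0.46 ≈ 5.2959, c_gold = y_gold − 0.065·k_gold ≈ 2.8598.
Gain: Δc = 2.8598 − 2.7274 ≈ 0.1324.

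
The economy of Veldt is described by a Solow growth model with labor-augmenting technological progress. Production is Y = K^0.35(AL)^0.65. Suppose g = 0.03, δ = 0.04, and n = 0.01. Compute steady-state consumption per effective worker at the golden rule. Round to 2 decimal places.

Break-even investment rate: n + g + δ = 0.01 + 0.03 + 0.04 = 0.08.
Maximizing c = f(k) − (n+g+δ)·k gives f'(k) = n+g+δ, i.e. 0.35·k^(0.35−1) = 0.08, so k_gold = (0.35/0.08)^(1/0.65) ≈ 9.6855.
y_gold = 9.6855^0.35 ≈ 2.2138.
c_gold = y_gold − (n+g+δ)·k_gold = 2.2138 − 0.08·9.6855 ≈ 1.4390.

c_gold ≈ 1.44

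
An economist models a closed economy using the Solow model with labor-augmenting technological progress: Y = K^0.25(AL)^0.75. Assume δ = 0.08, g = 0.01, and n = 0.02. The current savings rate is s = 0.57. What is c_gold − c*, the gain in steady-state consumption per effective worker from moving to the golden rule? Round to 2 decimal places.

Δc ≈ 0.24

n + g + δ = 0.02 + 0.01 + 0.08 = 0.11.
Current steady state (s = 0.57): k* = (0.57/0.11)^(1/0.75) ≈ 8.9669, y* = 8.9669^0.25 ≈ 1.7305, c* = (1−0.57)·1.7305 ≈ 0.7441.
Golden rule sets MPK = n+g+δ: 0.25·k^(0.25−1) = 0.11, so k_gold = (0.25/0.11)^(1/0.75) ≈ 2.9881.
y_gold = 2.9881^0.25 ≈ 1.3148, c_gold = y_gold − 0.11·k_gold ≈ 0.9861.
Gain: Δc = 0.9861 − 0.7441 ≈ 0.2420.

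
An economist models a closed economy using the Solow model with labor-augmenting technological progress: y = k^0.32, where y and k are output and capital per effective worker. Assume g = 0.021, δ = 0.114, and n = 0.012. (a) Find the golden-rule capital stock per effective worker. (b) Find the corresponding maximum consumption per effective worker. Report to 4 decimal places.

Break-even investment rate: n + g + δ = 0.012 + 0.021 + 0.114 = 0.147.
Setting f'(k) = n+g+δ gives 0.32·k^(0.32−1) = 0.147, hence k_gold = (0.32/0.147)^(1/0.68) ≈ 3.1392.
y_gold = 3.1392^0.32 ≈ 1.4420; c_gold = y_gold − 0.147·k_gold ≈ 0.9806.

(a) k_gold ≈ 3.1392; (b) c_gold ≈ 0.9806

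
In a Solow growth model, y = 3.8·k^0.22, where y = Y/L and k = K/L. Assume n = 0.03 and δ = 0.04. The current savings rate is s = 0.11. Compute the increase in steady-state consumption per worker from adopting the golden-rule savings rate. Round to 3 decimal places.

n + δ = 0.03 + 0.04 = 0.07.
Current steady state (s = 0.11): k* = (0.11·3.8/0.07)^(1/0.78) ≈ 9.8849, y* = 3.8·9.8849^0.22 ≈ 6.2904, c* = (1−0.11)·6.2904 ≈ 5.5984.
Golden rule sets MPK = n+δ: 0.22·3.8·k^(0.22−1) = 0.07, so k_gold = (0.22·3.8/0.07)^(1/0.78) ≈ 24.0385.
y_gold = 3.8·24.0385^0.22 ≈ 7.6486, c_gold = y_gold − 0.07·k_gold ≈ 5.9659.
Gain: Δc = 5.9659 − 5.5984 ≈ 0.3675.

Δc ≈ 0.367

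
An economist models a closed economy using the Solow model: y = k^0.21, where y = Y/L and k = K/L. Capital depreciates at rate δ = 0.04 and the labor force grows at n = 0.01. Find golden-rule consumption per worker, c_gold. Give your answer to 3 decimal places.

Break-even investment rate: n + δ = 0.01 + 0.04 = 0.05.
Maximizing c = f(k) − (n+δ)·k gives f'(k) = n+δ, i.e. 0.21·k^(0.21−1) = 0.05, so k_gold = (0.21/0.05)^(1/0.79) ≈ 6.1507.
y_gold = 6.1507^0.21 ≈ 1.4644.
c_gold = y_gold − (n+δ)·k_gold = 1.4644 − 0.05·6.1507 ≈ 1.1569.

c_gold ≈ 1.157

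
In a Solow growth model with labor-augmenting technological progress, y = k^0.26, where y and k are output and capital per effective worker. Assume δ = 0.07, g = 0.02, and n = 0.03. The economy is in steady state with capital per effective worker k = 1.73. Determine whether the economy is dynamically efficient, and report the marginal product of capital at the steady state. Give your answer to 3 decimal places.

n + g + δ = 0.03 + 0.02 + 0.07 = 0.12.
MPK = 0.26·k^(0.26−1) = 0.26·1.73^(-0.74) ≈ 0.1733.
MPK > 0.12, so the economy is dynamically efficient (under-saving).

dynamically efficient; MPK ≈ 0.173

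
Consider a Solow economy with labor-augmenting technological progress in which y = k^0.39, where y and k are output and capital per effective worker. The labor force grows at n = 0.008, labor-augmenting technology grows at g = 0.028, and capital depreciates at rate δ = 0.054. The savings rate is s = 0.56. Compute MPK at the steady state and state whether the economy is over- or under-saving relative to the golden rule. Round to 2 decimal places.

Capital per effective worker breaks even when investment replaces (n + g + δ)·k; here n + g + δ = 0.09.
Steady-state k*: s·k^0.39 = 0.09·k gives k* = (0.56/0.09)^(1/0.61) ≈ 20.0240.
MPK = 0.39·20.0240^(-0.61) ≈ 0.0627.
MPK < n+g+δ = 0.09, so the economy is dynamically inefficient (over-saving).

over-saving; MPK ≈ 0.06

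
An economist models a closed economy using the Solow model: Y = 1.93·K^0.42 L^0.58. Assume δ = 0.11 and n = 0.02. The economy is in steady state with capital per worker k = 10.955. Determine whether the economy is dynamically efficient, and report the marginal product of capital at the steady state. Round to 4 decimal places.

dynamically efficient; MPK ≈ 0.2022

n + δ = 0.02 + 0.11 = 0.13.
MPK = 0.42·1.93·k^(0.42−1) = 0.42·1.93·10.955^(-0.58) ≈ 0.2022.
MPK > 0.13, so the economy is dynamically efficient (under-saving).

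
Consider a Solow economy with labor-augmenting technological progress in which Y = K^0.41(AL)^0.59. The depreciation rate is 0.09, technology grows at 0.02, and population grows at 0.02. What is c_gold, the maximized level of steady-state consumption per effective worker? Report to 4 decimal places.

The effective depreciation rate is n + g + δ = 0.02 + 0.02 + 0.09 = 0.13.
Golden rule sets MPK = n+g+δ: 0.41·k^(0.41−1) = 0.13, so k_gold = (0.41/0.13)^(1/0.59) ≈ 7.0064.
y_gold = 7.0064^0.41 ≈ 2.2215.
c_gold = y_gold − (n+g+δ)·k_gold = 2.2215 − 0.13·7.0064 ≈ 1.3107.

c_gold ≈ 1.3107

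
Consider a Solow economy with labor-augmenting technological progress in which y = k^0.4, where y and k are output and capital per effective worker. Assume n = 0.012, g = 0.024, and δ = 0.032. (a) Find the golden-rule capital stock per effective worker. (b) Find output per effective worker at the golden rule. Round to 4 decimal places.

Capital per effective worker breaks even when investment replaces (n + g + δ)·k; here n + g + δ = 0.068.
Maximizing c = f(k) − (n+g+δ)·k gives f'(k) = n+g+δ, i.e. 0.4·k^(0.4−1) = 0.068, so k_gold = (0.4/0.068)^(1/0.6) ≈ 19.1684.
y_gold = 19.1684^0.4 ≈ 3.2586.

(a) k_gold ≈ 19.1684; (b) y_gold ≈ 3.2586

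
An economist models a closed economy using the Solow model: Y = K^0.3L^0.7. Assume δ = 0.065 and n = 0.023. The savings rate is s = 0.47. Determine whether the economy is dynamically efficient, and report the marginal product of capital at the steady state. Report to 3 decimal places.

n + δ = 0.023 + 0.065 = 0.088.
Steady-state k*: s·k^0.3 = 0.088·k gives k* = (0.47/0.088)^(1/0.7) ≈ 10.9509.
MPK = 0.3·10.9509^(-0.7) ≈ 0.0562.
MPK < n+δ = 0.088, so the economy is dynamically inefficient (over-saving).

dynamically inefficient; MPK ≈ 0.056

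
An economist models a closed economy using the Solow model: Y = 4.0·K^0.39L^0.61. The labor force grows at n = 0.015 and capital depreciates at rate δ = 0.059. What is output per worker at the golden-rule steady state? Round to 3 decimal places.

The effective depreciation rate is n + δ = 0.015 + 0.059 = 0.074.
Maximizing c = f(k) − (n+δ)·k gives f'(k) = n+δ, i.e. 0.39·4.0·k^(0.39−1) = 0.074, so k_gold = (0.39·4.0/0.074)^(1/0.61) ≈ 148.0186.
Output: y_gold = 4.0·k_gold^0.39 = 4.0·148.0186^0.39 ≈ 28.0856.

y_gold ≈ 28.086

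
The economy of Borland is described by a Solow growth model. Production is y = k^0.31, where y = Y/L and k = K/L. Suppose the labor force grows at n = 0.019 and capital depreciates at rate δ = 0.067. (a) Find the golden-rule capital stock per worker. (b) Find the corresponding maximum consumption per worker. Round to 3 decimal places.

Capital per worker breaks even when investment replaces (n + δ)·k; here n + δ = 0.086.
Golden rule sets MPK = n+δ: 0.31·k^(0.31−1) = 0.086, so k_gold = (0.31/0.086)^(1/0.69) ≈ 6.4128.
y_gold = 6.4128^0.31 ≈ 1.7790; c_gold = y_gold − 0.086·k_gold ≈ 1.2275.

(a) k_gold ≈ 6.413; (b) c_gold ≈ 1.228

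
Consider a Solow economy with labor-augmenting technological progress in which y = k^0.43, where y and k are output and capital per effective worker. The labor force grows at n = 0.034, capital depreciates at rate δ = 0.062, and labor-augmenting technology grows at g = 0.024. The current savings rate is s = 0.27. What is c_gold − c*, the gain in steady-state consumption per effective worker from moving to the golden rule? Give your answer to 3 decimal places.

Break-even investment rate: n + g + δ = 0.034 + 0.024 + 0.062 = 0.12.
Current steady state (s = 0.27): k* = (0.27/0.12)^(1/0.57) ≈ 4.1482, y* = 4.1482^0.43 ≈ 1.8437, c* = (1−0.27)·1.8437 ≈ 1.3459.
Setting f'(k) = n+g+δ gives 0.43·k^(0.43−1) = 0.12, hence k_gold = (0.43/0.12)^(1/0.57) ≈ 9.3850.
y_gold = 9.3850^0.43 ≈ 2.6191, c_gold = y_gold − 0.12·k_gold ≈ 1.4929.
Gain: Δc = 1.4929 − 1.3459 ≈ 0.1470.

Δc ≈ 0.147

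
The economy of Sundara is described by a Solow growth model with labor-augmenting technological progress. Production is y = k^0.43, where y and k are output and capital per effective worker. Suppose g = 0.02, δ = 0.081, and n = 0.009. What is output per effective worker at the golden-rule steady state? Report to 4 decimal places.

y_gold ≈ 2.7968

The effective depreciation rate is n + g + δ = 0.009 + 0.02 + 0.081 = 0.11.
Maximizing c = f(k) − (n+g+δ)·k gives f'(k) = n+g+δ, i.e. 0.43·k^(0.43−1) = 0.11, so k_gold = (0.43/0.11)^(1/0.57) ≈ 10.9328.
Output: y_gold = k_gold^0.43 = 10.9328^0.43 ≈ 2.7968.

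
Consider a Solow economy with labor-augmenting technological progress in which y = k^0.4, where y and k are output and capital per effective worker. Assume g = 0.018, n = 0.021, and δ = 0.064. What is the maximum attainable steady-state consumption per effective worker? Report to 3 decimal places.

c_gold ≈ 1.482

The effective depreciation rate is n + g + δ = 0.021 + 0.018 + 0.064 = 0.103.
Setting f'(k) = n+g+δ gives 0.4·k^(0.4−1) = 0.103, hence k_gold = (0.4/0.103)^(1/0.6) ≈ 9.5948.
y_gold = 9.5948^0.4 ≈ 2.4707.
c_gold = y_gold − (n+g+δ)·k_gold = 2.4707 − 0.103·9.5948 ≈ 1.4824.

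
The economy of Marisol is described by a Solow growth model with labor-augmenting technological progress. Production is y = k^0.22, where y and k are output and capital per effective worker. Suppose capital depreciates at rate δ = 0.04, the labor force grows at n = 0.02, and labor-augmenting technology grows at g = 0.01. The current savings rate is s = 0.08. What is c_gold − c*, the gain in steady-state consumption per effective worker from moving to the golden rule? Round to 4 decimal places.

Δc ≈ 0.1221

n + g + δ = 0.02 + 0.01 + 0.04 = 0.07.
Current steady state (s = 0.08): k* = (0.08/0.07)^(1/0.78) ≈ 1.1867, y* = 1.1867^0.22 ≈ 1.0384, c* = (1−0.08)·1.0384 ≈ 0.9553.
Golden rule sets MPK = n+g+δ: 0.22·k^(0.22−1) = 0.07, so k_gold = (0.22/0.07)^(1/0.78) ≈ 4.3411.
y_gold = 4.3411^0.22 ≈ 1.3812, c_gold = y_gold − 0.07·k_gold ≈ 1.0774.
Gain: Δc = 1.0774 − 0.9553 ≈ 0.1221.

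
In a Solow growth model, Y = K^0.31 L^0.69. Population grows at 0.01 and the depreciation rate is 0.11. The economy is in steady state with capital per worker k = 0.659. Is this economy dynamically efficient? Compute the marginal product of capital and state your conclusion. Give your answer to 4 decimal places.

Capital per worker breaks even when investment replaces (n + δ)·k; here n + δ = 0.12.
MPK = 0.31·k^(0.31−1) = 0.31·0.659^(-0.69) ≈ 0.4134.
MPK > 0.12, so the economy is dynamically efficient (under-saving).

dynamically efficient; MPK ≈ 0.4134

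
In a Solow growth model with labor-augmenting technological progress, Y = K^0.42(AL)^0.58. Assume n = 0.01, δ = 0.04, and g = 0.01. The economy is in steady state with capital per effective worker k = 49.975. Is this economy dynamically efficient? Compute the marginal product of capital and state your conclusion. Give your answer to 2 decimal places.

dynamically inefficient; MPK ≈ 0.04

Break-even investment rate: n + g + δ = 0.01 + 0.01 + 0.04 = 0.06.
MPK = 0.42·k^(0.42−1) = 0.42·49.975^(-0.58) ≈ 0.0434.
MPK < 0.06, so the economy is dynamically inefficient (over-saving).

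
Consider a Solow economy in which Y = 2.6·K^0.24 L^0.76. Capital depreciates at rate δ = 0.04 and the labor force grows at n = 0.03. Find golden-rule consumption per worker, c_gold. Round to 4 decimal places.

n + δ = 0.03 + 0.04 = 0.07.
Golden rule sets MPK = n+δ: 0.24·2.6·k^(0.24−1) = 0.07, so k_gold = (0.24·2.6/0.07)^(1/0.76) ≈ 17.7875.
y_gold = 2.6·17.7875^0.24 ≈ 5.1880.
c_gold = y_gold − (n+δ)·k_gold = 5.1880 − 0.07·17.7875 ≈ 3.9429.

c_gold ≈ 3.9429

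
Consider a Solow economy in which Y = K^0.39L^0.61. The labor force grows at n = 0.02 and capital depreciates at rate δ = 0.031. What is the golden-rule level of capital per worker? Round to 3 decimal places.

k_gold ≈ 28.077

Capital per worker breaks even when investment replaces (n + δ)·k; here n + δ = 0.051.
At the golden rule the marginal product of capital equals n+δ: 0.39·k^(0.39−1) = 0.051. Solving, k_gold = (0.39/0.051)^(1/0.61) ≈ 28.0771.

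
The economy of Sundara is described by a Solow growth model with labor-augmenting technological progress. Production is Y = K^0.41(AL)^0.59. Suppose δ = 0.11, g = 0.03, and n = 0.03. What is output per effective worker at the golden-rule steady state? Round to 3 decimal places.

The effective depreciation rate is n + g + δ = 0.03 + 0.03 + 0.11 = 0.17.
At the golden rule the marginal product of capital equals n+g+δ: 0.41·k^(0.41−1) = 0.17. Solving, k_gold = (0.41/0.17)^(1/0.59) ≈ 4.4466.
Output: y_gold = k_gold^0.41 = 4.4466^0.41 ≈ 1.8437.

y_gold ≈ 1.844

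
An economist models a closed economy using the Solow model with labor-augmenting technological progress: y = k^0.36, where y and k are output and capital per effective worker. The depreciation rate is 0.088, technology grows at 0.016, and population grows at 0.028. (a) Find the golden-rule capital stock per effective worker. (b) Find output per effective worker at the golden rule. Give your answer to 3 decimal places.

(a) k_gold ≈ 4.795; (b) y_gold ≈ 1.758

Capital per effective worker breaks even when investment replaces (n + g + δ)·k; here n + g + δ = 0.132.
Maximizing c = f(k) − (n+g+δ)·k gives f'(k) = n+g+δ, i.e. 0.36·k^(0.36−1) = 0.132, so k_gold = (0.36/0.132)^(1/0.64) ≈ 4.7954.
y_gold = 4.7954^0.36 ≈ 1.7583.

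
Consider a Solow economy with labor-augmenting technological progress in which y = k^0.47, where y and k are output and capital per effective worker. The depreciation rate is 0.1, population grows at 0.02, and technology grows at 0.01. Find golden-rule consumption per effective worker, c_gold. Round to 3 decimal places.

Capital per effective worker breaks even when investment replaces (n + g + δ)·k; here n + g + δ = 0.13.
Setting f'(k) = n+g+δ gives 0.47·k^(0.47−1) = 0.13, hence k_gold = (0.47/0.13)^(1/0.53) ≈ 11.3011.
y_gold = 11.3011^0.47 ≈ 3.1258.
c_gold = y_gold − (n+g+δ)·k_gold = 3.1258 − 0.13·11.3011 ≈ 1.6567.

c_gold ≈ 1.657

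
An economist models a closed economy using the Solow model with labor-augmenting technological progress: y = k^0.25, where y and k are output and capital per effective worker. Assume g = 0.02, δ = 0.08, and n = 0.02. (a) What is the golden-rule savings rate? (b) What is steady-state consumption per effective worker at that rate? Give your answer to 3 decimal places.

(a) s_gold = 0.250; (b) c_gold ≈ 0.958

Capital per effective worker breaks even when investment replaces (n + g + δ)·k; here n + g + δ = 0.12.
For Cobb-Douglas, s_gold equals capital's share: s_gold = 0.25.
Setting f'(k) = n+g+δ gives 0.25·k^(0.25−1) = 0.12, hence k_gold = (0.25/0.12)^(1/0.75) ≈ 2.6608.
y_gold = 2.6608^0.25 ≈ 1.2772; c_gold = (1−0.25)·y_gold ≈ 0.9579.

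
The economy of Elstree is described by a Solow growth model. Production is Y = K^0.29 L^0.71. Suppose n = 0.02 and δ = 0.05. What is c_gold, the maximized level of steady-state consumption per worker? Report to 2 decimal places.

n + δ = 0.02 + 0.05 = 0.07.
At the golden rule the marginal product of capital equals n+δ: 0.29·k^(0.29−1) = 0.07. Solving, k_gold = (0.29/0.07)^(1/0.71) ≈ 7.4035.
y_gold = 7.4035^0.29 ≈ 1.7870.
c_gold = y_gold − (n+δ)·k_gold = 1.7870 − 0.07·7.4035 ≈ 1.2688.

c_gold ≈ 1.27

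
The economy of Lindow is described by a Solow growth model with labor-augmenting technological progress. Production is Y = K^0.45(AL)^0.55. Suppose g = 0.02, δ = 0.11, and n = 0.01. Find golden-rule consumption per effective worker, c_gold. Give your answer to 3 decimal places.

Break-even investment rate: n + g + δ = 0.01 + 0.02 + 0.11 = 0.14.
Golden rule sets MPK = n+g+δ: 0.45·k^(0.45−1) = 0.14, so k_gold = (0.45/0.14)^(1/0.55) ≈ 8.3555.
y_gold = 8.3555^0.45 ≈ 2.5995.
c_gold = y_gold − (n+g+δ)·k_gold = 2.5995 − 0.14·8.3555 ≈ 1.4297.

c_gold ≈ 1.430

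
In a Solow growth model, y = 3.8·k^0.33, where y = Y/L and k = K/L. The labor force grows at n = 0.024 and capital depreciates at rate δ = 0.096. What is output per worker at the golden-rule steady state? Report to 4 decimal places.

y_gold ≈ 12.0708

Capital per worker breaks even when investment replaces (n + δ)·k; here n + δ = 0.12.
Golden rule sets MPK = n+δ: 0.33·3.8·k^(0.33−1) = 0.12, so k_gold = (0.33·3.8/0.12)^(1/0.67) ≈ 33.1947.
Output: y_gold = 3.8·k_gold^0.33 = 3.8·33.1947^0.33 ≈ 12.0708.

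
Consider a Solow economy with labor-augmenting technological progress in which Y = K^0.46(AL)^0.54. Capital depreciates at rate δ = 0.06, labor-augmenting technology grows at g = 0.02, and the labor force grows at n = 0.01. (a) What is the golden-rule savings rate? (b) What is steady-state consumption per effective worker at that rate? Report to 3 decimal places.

(a) s_gold = 0.460; (b) c_gold ≈ 2.167

n + g + δ = 0.01 + 0.02 + 0.06 = 0.09.
For Cobb-Douglas, s_gold equals capital's share: s_gold = 0.46.
At the golden rule the marginal product of capital equals n+g+δ: 0.46·k^(0.46−1) = 0.09. Solving, k_gold = (0.46/0.09)^(1/0.54) ≈ 20.5147.
y_gold = 20.5147^0.46 ≈ 4.0137; c_gold = (1−0.46)·y_gold ≈ 2.1674.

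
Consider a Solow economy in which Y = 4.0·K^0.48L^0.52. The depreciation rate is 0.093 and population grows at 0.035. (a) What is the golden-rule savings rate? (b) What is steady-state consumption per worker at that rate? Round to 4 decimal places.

(a) s_gold = 0.4800; (b) c_gold ≈ 25.3330

Break-even investment rate: n + δ = 0.035 + 0.093 = 0.128.
For Cobb-Douglas, s_gold equals capital's share: s_gold = 0.48.
Golden rule sets MPK = n+δ: 0.48·4.0·k^(0.48−1) = 0.128, so k_gold = (0.48·4.0/0.128)^(1/0.52) ≈ 182.6897.
y_gold = 4.0·182.6897^0.48 ≈ 48.7172; c_gold = (1−0.48)·y_gold ≈ 25.3330.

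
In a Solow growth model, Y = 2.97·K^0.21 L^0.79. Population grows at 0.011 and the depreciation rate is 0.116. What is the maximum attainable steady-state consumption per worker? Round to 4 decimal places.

c_gold ≈ 3.5819

Break-even investment rate: n + δ = 0.011 + 0.116 = 0.127.
Setting f'(k) = n+δ gives 0.21·2.97·k^(0.21−1) = 0.127, hence k_gold = (0.21·2.97/0.127)^(1/0.79) ≈ 7.4972.
y_gold = 2.97·7.4972^0.21 ≈ 4.5340.
c_gold = y_gold − (n+δ)·k_gold = 4.5340 − 0.127·7.4972 ≈ 3.5819.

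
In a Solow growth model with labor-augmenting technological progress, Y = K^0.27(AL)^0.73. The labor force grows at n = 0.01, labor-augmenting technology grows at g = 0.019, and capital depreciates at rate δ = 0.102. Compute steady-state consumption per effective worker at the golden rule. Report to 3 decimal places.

The effective depreciation rate is n + g + δ = 0.01 + 0.019 + 0.102 = 0.131.
At the golden rule the marginal product of capital equals n+g+δ: 0.27·k^(0.27−1) = 0.131. Solving, k_gold = (0.27/0.131)^(1/0.73) ≈ 2.6932.
y_gold = 2.6932^0.27 ≈ 1.3067.
c_gold = y_gold − (n+g+δ)·k_gold = 1.3067 − 0.131·2.6932 ≈ 0.9539.

c_gold ≈ 0.954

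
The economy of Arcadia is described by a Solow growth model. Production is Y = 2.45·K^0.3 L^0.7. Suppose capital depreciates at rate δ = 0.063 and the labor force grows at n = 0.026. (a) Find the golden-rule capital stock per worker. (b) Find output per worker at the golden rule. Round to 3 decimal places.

n + δ = 0.026 + 0.063 = 0.089.
Maximizing c = f(k) − (n+δ)·k gives f'(k) = n+δ, i.e. 0.3·2.45·k^(0.3−1) = 0.089, so k_gold = (0.3·2.45/0.089)^(1/0.7) ≈ 20.4105.
y_gold = 2.45·20.4105^0.3 ≈ 6.0551.

(a) k_gold ≈ 20.410; (b) y_gold ≈ 6.055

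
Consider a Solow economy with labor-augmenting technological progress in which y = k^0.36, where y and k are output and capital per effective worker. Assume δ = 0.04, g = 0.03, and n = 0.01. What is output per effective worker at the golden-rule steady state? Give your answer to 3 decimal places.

Capital per effective worker breaks even when investment replaces (n + g + δ)·k; here n + g + δ = 0.08.
At the golden rule the marginal product of capital equals n+g+δ: 0.36·k^(0.36−1) = 0.08. Solving, k_gold = (0.36/0.08)^(1/0.64) ≈ 10.4868.
Output: y_gold = k_gold^0.36 = 10.4868^0.36 ≈ 2.3304.

y_gold ≈ 2.330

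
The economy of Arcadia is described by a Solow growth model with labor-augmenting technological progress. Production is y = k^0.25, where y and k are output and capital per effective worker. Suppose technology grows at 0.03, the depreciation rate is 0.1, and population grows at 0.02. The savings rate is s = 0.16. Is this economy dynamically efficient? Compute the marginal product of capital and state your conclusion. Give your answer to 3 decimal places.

dynamically efficient; MPK ≈ 0.234

Capital per effective worker breaks even when investment replaces (n + g + δ)·k; here n + g + δ = 0.15.
Steady-state k*: s·k^0.25 = 0.15·k gives k* = (0.16/0.15)^(1/0.75) ≈ 1.0899.
MPK = 0.25·1.0899^(-0.75) ≈ 0.2344.
MPK > n+g+δ = 0.15, so the economy is dynamically efficient (under-saving).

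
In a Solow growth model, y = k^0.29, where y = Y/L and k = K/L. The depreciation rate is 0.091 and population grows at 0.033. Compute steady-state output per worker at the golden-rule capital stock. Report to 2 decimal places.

Break-even investment rate: n + δ = 0.033 + 0.091 = 0.124.
Setting f'(k) = n+δ gives 0.29·k^(0.29−1) = 0.124, hence k_gold = (0.29/0.124)^(1/0.71) ≈ 3.3089.
Output: y_gold = k_gold^0.29 = 3.3089^0.29 ≈ 1.4148.

y_gold ≈ 1.41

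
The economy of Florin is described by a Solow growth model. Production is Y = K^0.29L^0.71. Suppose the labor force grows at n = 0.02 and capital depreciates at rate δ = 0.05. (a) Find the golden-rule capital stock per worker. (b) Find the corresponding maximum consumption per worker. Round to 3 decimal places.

Break-even investment rate: n + δ = 0.02 + 0.05 = 0.07.
Setting f'(k) = n+δ gives 0.29·k^(0.29−1) = 0.07, hence k_gold = (0.29/0.07)^(1/0.71) ≈ 7.4035.
y_gold = 7.4035^0.29 ≈ 1.7870; c_gold = y_gold − 0.07·k_gold ≈ 1.2688.

(a) k_gold ≈ 7.403; (b) c_gold ≈ 1.269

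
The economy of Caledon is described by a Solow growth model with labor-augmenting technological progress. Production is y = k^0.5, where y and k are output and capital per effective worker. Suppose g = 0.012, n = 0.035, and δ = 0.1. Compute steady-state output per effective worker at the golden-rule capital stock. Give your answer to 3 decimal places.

The effective depreciation rate is n + g + δ = 0.035 + 0.012 + 0.1 = 0.147.
Maximizing c = f(k) − (n+g+δ)·k gives f'(k) = n+g+δ, i.e. 0.5·k^(0.5−1) = 0.147, so k_gold = (0.5/0.147)^(1/0.5) ≈ 11.5693.
Output: y_gold = k_gold^0.5 = 11.5693^0.5 ≈ 3.4014.

y_gold ≈ 3.401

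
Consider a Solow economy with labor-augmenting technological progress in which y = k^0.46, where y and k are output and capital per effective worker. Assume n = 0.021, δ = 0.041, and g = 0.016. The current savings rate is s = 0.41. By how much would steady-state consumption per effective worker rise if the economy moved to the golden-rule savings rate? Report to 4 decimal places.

The effective depreciation rate is n + g + δ = 0.021 + 0.016 + 0.041 = 0.078.
Current steady state (s = 0.41): k* = (0.41/0.078)^(1/0.54) ≈ 21.6078, y* = 21.6078^0.46 ≈ 4.1107, c* = (1−0.41)·4.1107 ≈ 2.4253.
Maximizing c = f(k) − (n+g+δ)·k gives f'(k) = n+g+δ, i.e. 0.46·k^(0.46−1) = 0.078, so k_gold = (0.46/0.078)^(1/0.54) ≈ 26.7396.
y_gold = 26.7396^0.46 ≈ 4.5341, c_gold = y_gold − 0.078·k_gold ≈ 2.4484.
Gain: Δc = 2.4484 − 2.4253 ≈ 0.0231.

Δc ≈ 0.0231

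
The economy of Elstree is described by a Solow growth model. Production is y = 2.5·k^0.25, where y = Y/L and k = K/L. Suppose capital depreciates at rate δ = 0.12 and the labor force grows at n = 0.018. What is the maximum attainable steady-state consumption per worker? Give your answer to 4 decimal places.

The effective depreciation rate is n + δ = 0.018 + 0.12 = 0.138.
At the golden rule the marginal product of capital equals n+δ: 0.25·2.5·k^(0.25−1) = 0.138. Solving, k_gold = (0.25·2.5/0.138)^(1/0.75) ≈ 7.4932.
y_gold = 2.5·7.4932^0.25 ≈ 4.1363.
c_gold = y_gold − (n+δ)·k_gold = 4.1363 − 0.138·7.4932 ≈ 3.1022.

c_gold ≈ 3.1022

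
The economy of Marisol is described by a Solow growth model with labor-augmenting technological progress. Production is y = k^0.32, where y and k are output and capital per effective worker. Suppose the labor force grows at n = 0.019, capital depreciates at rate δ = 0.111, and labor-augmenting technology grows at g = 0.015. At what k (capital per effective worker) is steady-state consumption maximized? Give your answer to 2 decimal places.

The effective depreciation rate is n + g + δ = 0.019 + 0.015 + 0.111 = 0.145.
Golden rule sets MPK = n+g+δ: 0.32·k^(0.32−1) = 0.145, so k_gold = (0.32/0.145)^(1/0.68) ≈ 3.2030.

k_gold ≈ 3.20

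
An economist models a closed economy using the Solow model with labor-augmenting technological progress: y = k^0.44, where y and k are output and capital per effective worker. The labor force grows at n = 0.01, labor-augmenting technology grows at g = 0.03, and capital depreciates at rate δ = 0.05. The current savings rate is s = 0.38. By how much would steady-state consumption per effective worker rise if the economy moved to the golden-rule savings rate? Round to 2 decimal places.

Δc ≈ 0.03

Break-even investment rate: n + g + δ = 0.01 + 0.03 + 0.05 = 0.09.
Current steady state (s = 0.38): k* = (0.38/0.09)^(1/0.56) ≈ 13.0930, y* = 13.0930^0.44 ≈ 3.1010, c* = (1−0.38)·3.1010 ≈ 1.9226.
Setting f'(k) = n+g+δ gives 0.44·k^(0.44−1) = 0.09, hence k_gold = (0.44/0.09)^(1/0.56) ≈ 17.0111.
y_gold = 17.0111^0.44 ≈ 3.4795, c_gold = y_gold − 0.09·k_gold ≈ 1.9485.
Gain: Δc = 1.9485 − 1.9226 ≈ 0.0259.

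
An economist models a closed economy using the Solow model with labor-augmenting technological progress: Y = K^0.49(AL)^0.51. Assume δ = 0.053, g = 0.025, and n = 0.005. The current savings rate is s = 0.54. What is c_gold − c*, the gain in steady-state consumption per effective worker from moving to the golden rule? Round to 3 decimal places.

Break-even investment rate: n + g + δ = 0.005 + 0.025 + 0.053 = 0.083.
Current steady state (s = 0.54): k* = (0.54/0.083)^(1/0.51) ≈ 39.3311, y* = 39.3311^0.49 ≈ 6.0453, c* = (1−0.54)·6.0453 ≈ 2.7809.
Setting f'(k) = n+g+δ gives 0.49·k^(0.49−1) = 0.083, hence k_gold = (0.49/0.083)^(1/0.51) ≈ 32.5084.
y_gold = 32.5084^0.49 ≈ 5.5065, c_gold = y_gold − 0.083·k_gold ≈ 2.8083.
Gain: Δc = 2.8083 − 2.7809 ≈ 0.0275.

Δc ≈ 0.027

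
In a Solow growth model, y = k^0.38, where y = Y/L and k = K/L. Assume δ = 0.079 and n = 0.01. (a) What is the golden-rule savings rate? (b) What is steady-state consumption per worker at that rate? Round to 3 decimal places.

Break-even investment rate: n + δ = 0.01 + 0.079 = 0.089.
For Cobb-Douglas, s_gold equals capital's share: s_gold = 0.38.
Maximizing c = f(k) − (n+δ)·k gives f'(k) = n+δ, i.e. 0.38·k^(0.38−1) = 0.089, so k_gold = (0.38/0.089)^(1/0.62) ≈ 10.3935.
y_gold = 10.3935^0.38 ≈ 2.4343; c_gold = (1−0.38)·y_gold ≈ 1.5093.

(a) s_gold = 0.380; (b) c_gold ≈ 1.509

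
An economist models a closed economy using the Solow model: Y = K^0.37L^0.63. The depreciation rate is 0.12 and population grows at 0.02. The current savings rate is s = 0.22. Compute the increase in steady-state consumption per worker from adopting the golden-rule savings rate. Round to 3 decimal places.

Δc ≈ 0.098

Capital per worker breaks even when investment replaces (n + δ)·k; here n + δ = 0.14.
Current steady state (s = 0.22): k* = (0.22/0.14)^(1/0.63) ≈ 2.0492, y* = 2.0492^0.37 ≈ 1.3040, c* = (1−0.22)·1.3040 ≈ 1.0171.
At the golden rule the marginal product of capital equals n+δ: 0.37·k^(0.37−1) = 0.14. Solving, k_gold = (0.37/0.14)^(1/0.63) ≈ 4.6769.
y_gold = 4.6769^0.37 ≈ 1.7696, c_gold = y_gold − 0.14·k_gold ≈ 1.1149.
Gain: Δc = 1.1149 − 1.0171 ≈ 0.0977.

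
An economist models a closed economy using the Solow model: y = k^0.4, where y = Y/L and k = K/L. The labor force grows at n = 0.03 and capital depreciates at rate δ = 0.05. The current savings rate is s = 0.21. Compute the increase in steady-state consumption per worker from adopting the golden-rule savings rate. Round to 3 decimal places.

Δc ≈ 0.251

The effective depreciation rate is n + δ = 0.03 + 0.05 = 0.08.
Current steady state (s = 0.21): k* = (0.21/0.08)^(1/0.6) ≈ 4.9952, y* = 4.9952^0.4 ≈ 1.9029, c* = (1−0.21)·1.9029 ≈ 1.5033.
Maximizing c = f(k) − (n+δ)·k gives f'(k) = n+δ, i.e. 0.4·k^(0.4−1) = 0.08, so k_gold = (0.4/0.08)^(1/0.6) ≈ 14.6201.
y_gold = 14.6201^0.4 ≈ 2.9240, c_gold = y_gold − 0.08·k_gold ≈ 1.7544.
Gain: Δc = 1.7544 − 1.5033 ≈ 0.2511.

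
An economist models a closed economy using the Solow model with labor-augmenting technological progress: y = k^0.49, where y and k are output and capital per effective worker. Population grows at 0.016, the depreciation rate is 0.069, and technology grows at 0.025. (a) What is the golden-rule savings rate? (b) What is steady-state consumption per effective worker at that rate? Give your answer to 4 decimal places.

(a) s_gold = 0.4900; (b) c_gold ≈ 2.1425

n + g + δ = 0.016 + 0.025 + 0.069 = 0.11.
For Cobb-Douglas, s_gold equals capital's share: s_gold = 0.49.
Maximizing c = f(k) − (n+g+δ)·k gives f'(k) = n+g+δ, i.e. 0.49·k^(0.49−1) = 0.11, so k_gold = (0.49/0.11)^(1/0.51) ≈ 18.7139.
y_gold = 18.7139^0.49 ≈ 4.2011; c_gold = (1−0.49)·y_gold ≈ 2.1425.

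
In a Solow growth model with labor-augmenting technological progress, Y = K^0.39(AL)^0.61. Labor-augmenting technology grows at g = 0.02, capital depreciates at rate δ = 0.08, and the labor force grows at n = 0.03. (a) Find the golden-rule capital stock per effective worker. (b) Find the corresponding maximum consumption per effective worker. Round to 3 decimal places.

Capital per effective worker breaks even when investment replaces (n + g + δ)·k; here n + g + δ = 0.13.
At the golden rule the marginal product of capital equals n+g+δ: 0.39·k^(0.39−1) = 0.13. Solving, k_gold = (0.39/0.13)^(1/0.61) ≈ 6.0557.
y_gold = 6.0557^0.39 ≈ 2.0186; c_gold = y_gold − 0.13·k_gold ≈ 1.2313.

(a) k_gold ≈ 6.056; (b) c_gold ≈ 1.231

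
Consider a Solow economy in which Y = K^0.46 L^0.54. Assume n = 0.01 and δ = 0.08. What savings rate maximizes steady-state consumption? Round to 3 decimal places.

The effective depreciation rate is n + δ = 0.01 + 0.08 = 0.09.
At the golden rule MPK = n+δ, and in any Cobb-Douglas steady state s = (n+δ)·k/y = MPK·k/y = capital's share 0.46.

s_gold = 0.460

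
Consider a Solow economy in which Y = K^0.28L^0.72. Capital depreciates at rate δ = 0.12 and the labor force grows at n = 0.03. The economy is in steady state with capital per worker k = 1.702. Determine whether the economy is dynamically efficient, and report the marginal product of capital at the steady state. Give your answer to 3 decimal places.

Capital per worker breaks even when investment replaces (n + δ)·k; here n + δ = 0.15.
MPK = 0.28·k^(0.28−1) = 0.28·1.702^(-0.72) ≈ 0.1909.
MPK > 0.15, so the economy is dynamically efficient (under-saving).

dynamically efficient; MPK ≈ 0.191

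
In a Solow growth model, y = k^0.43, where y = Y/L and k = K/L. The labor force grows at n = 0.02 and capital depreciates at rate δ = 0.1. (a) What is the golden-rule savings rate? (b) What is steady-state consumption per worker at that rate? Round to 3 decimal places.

(a) s_gold = 0.430; (b) c_gold ≈ 1.493

The effective depreciation rate is n + δ = 0.02 + 0.1 = 0.12.
For Cobb-Douglas, s_gold equals capital's share: s_gold = 0.43.
At the golden rule the marginal product of capital equals n+δ: 0.43·k^(0.43−1) = 0.12. Solving, k_gold = (0.43/0.12)^(1/0.57) ≈ 9.3850.
y_gold = 9.3850^0.43 ≈ 2.6191; c_gold = (1−0.43)·y_gold ≈ 1.4929.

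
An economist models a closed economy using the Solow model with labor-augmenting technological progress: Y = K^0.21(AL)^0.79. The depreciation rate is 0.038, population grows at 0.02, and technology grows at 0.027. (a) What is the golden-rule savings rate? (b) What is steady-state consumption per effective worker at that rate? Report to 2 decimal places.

Capital per effective worker breaks even when investment replaces (n + g + δ)·k; here n + g + δ = 0.085.
For Cobb-Douglas, s_gold equals capital's share: s_gold = 0.21.
Golden rule sets MPK = n+g+δ: 0.21·k^(0.21−1) = 0.085, so k_gold = (0.21/0.085)^(1/0.79) ≈ 3.1421.
y_gold = 3.1421^0.21 ≈ 1.2718; c_gold = (1−0.21)·y_gold ≈ 1.0047.

(a) s_gold = 0.21; (b) c_gold ≈ 1.00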